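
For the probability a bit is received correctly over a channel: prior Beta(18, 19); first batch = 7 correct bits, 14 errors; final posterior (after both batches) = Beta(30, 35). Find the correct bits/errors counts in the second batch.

Sequential conjugate updates are equivalent to a single update on the pooled data, so total successes = posterior α − prior α and total failures = posterior β − prior β.
Total across both batches: 30−18=12 correct bits, 35−19=16 errors.
Subtract the first batch: 12−7=5 correct bits and 16−14=2 errors.

5 correct bits and 2 errors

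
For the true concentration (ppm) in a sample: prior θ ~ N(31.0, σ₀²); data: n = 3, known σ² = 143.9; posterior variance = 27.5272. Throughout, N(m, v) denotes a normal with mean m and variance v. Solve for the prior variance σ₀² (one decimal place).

σ₀² = 64.6

Posterior precision equals prior precision plus data precision: 1/σ_n² = 1/σ₀² + n/σ².
So 1/σ₀² = 1/27.5272 − 3/143.9 = 0.036328 − 0.020848 = 0.015480.
Hence σ₀² = 1/0.015480 ≈ 64.6.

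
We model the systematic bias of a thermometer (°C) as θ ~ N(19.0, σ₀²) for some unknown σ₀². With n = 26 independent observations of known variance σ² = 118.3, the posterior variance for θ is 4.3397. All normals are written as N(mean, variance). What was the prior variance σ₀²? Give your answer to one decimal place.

σ₀² = 93.9

Posterior precision equals prior precision plus data precision: 1/σ_n² = 1/σ₀² + n/σ².
So 1/σ₀² = 1/4.3397 − 26/118.3 = 0.230431 − 0.219780 = 0.010651.
Hence σ₀² = 1/0.010651 ≈ 93.9.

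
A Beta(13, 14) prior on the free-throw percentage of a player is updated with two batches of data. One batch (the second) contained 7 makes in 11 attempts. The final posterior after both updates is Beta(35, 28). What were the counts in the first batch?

Because Beta–binomial updating is additive in the counts, the combined data contributed (α_post−α_prior, β_post−β_prior) successes and failures.
Total across both batches: 35−13=22 makes, 28−14=14 misses.
Subtract the second batch: 22−7=15 makes and 14−4=10 misses.

15 makes and 10 misses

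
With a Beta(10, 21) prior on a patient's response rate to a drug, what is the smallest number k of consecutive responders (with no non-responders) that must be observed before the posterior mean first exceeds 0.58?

k = 20

After k responders and 0 non-responders the posterior is Beta(10+k, 21), with mean (10+k)/(10+21+k).
Set (10+k)/(31+k) > 0.58 and solve: k > (0.58·31 − 10)/(1 − 0.58) = 19.000.
The smallest integer exceeding 19.000 is 20, and checking k=20: (30)/(51) = 0.5882 > 0.58.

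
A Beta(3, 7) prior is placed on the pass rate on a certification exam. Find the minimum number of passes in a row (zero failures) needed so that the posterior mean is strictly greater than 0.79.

k = 24

After k passes and 0 failures the posterior is Beta(3+k, 7), with mean (3+k)/(3+7+k).
Set (3+k)/(10+k) > 0.79 and solve: k > (0.79·10 − 3)/(1 − 0.79) = 23.333.
The smallest integer exceeding 23.333 is 24, and checking k=24: (27)/(34) = 0.7941 > 0.79.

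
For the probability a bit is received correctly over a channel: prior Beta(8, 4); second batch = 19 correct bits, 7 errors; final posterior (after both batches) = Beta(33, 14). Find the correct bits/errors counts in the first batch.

Because Beta–binomial updating is additive in the counts, the combined data contributed (α_post−α_prior, β_post−β_prior) successes and failures.
Total across both batches: 33−8=25 correct bits, 14−4=10 errors.
Subtract the second batch: 25−19=6 correct bits and 10−7=3 errors.

6 correct bits and 3 errors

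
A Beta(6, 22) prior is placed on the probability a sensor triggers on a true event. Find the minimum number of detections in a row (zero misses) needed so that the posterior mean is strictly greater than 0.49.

k = 16

After k detections and 0 misses the posterior is Beta(6+k, 22), with mean (6+k)/(6+22+k).
Set (6+k)/(28+k) > 0.49 and solve: k > (0.49·28 − 6)/(1 − 0.49) = 15.137.
The smallest integer exceeding 15.137 is 16, and checking k=16: (22)/(44) = 0.5000 > 0.49.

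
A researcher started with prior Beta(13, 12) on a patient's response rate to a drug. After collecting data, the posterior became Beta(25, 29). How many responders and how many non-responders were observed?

Under Beta–binomial conjugacy the posterior parameters are (a+s, b+f).
So s = 25 − 13 = 12 and f = 29 − 12 = 17.

12 responders and 17 non-responders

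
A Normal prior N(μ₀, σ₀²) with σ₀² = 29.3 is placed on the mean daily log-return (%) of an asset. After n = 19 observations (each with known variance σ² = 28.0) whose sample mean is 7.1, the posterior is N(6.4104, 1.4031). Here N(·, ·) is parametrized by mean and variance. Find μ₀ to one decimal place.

μ₀ = -7.3

The posterior mean is a precision-weighted average: μ_n = (τ₀μ₀ + τ_data·x̄)/(τ₀+τ_data), with τ₀=1/σ₀² and τ_data=n/σ².
Here τ₀ = 1/29.3 = 0.034130 and τ_data = 19/28.0 = 0.678571, so τ_n = 0.712701.
Rearranging for μ₀: μ₀ = (μ_n·τ_n − τ_data·x̄)/τ₀ = (6.4104·0.712701 − 0.678571·7.1) / 0.034130 = -0.249156/0.034130 ≈ -7.3.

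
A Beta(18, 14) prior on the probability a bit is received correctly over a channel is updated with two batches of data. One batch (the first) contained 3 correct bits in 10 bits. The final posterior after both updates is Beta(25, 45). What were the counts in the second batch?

Sequential conjugate updates are equivalent to a single update on the pooled data, so total successes = posterior α − prior α and total failures = posterior β − prior β.
Total across both batches: 25−18=7 correct bits, 45−14=31 errors.
Subtract the first batch: 7−3=4 correct bits and 31−7=24 errors.

4 correct bits and 24 errors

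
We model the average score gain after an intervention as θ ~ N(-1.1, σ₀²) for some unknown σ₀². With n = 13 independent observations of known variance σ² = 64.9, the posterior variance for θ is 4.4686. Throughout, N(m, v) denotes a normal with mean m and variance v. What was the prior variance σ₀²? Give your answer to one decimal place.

σ₀² = 42.6

For the Normal–Normal model with known σ², precisions add: τ_n = τ₀ + n/σ².
So 1/σ₀² = 1/4.4686 − 13/64.9 = 0.223784 − 0.200308 = 0.023476.
Hence σ₀² = 1/0.023476 ≈ 42.6.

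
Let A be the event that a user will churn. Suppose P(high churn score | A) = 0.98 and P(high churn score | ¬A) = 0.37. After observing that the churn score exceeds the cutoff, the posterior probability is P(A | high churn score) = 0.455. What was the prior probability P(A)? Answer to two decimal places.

Bayes' rule in odds form gives O(A|E) = O(A)·[P(E|A)/P(E|¬A)], hence O(A) = O(A|E)/LR.
Posterior odds = 0.455/(1−0.455) = 0.8349. LR = 0.98/0.37 = 2.6486.
Prior odds = 0.8349/2.6486 = 0.3152, so P(A) = 0.3152/(1+0.3152) ≈ 0.24.

P(A) = 0.24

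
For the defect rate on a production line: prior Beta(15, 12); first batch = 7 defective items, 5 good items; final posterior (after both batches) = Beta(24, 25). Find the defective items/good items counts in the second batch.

2 defective items and 8 good items

Because Beta–binomial updating is additive in the counts, the combined data contributed (α_post−α_prior, β_post−β_prior) successes and failures.
Total across both batches: 24−15=9 defective items, 25−12=13 good items.
Subtract the first batch: 9−7=2 defective items and 13−5=8 good items.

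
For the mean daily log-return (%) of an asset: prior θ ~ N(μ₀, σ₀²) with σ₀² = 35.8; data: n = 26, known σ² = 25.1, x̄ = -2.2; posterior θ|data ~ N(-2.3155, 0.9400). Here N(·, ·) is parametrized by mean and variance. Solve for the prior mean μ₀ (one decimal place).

With known observation variance, the Normal–Normal posterior has precision τ_n = τ₀ + n/σ² and mean μ_n = (τ₀μ₀ + (n/σ²)x̄)/τ_n.
Here τ₀ = 1/35.8 = 0.027933 and τ_data = 26/25.1 = 1.035857, so τ_n = 1.063790.
Rearranging for μ₀: μ₀ = (μ_n·τ_n − τ_data·x̄)/τ₀ = (-2.3155·1.063790 − 1.035857·-2.2) / 0.027933 = -0.184320/0.027933 ≈ -6.6.

μ₀ = -6.6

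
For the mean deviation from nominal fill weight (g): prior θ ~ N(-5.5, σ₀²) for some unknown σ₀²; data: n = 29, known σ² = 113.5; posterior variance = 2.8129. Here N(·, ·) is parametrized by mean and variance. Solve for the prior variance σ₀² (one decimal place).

Posterior precision equals prior precision plus data precision: 1/σ_n² = 1/σ₀² + n/σ².
So 1/σ₀² = 1/2.8129 − 29/113.5 = 0.355505 − 0.255507 = 0.099998.
Hence σ₀² = 1/0.099998 ≈ 10.0.

σ₀² = 10.0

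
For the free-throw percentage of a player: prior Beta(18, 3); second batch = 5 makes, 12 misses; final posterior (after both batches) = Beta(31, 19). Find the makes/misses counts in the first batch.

Sequential conjugate updates are equivalent to a single update on the pooled data, so total successes = posterior α − prior α and total failures = posterior β − prior β.
Total across both batches: 31−18=13 makes, 19−3=16 misses.
Subtract the second batch: 13−5=8 makes and 16−12=4 misses.

8 makes and 4 misses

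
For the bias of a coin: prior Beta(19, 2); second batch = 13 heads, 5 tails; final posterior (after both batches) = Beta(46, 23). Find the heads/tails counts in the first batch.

Sequential conjugate updates are equivalent to a single update on the pooled data, so total successes = posterior α − prior α and total failures = posterior β − prior β.
Total across both batches: 46−19=27 heads, 23−2=21 tails.
Subtract the second batch: 27−13=14 heads and 21−5=16 tails.

14 heads and 16 tails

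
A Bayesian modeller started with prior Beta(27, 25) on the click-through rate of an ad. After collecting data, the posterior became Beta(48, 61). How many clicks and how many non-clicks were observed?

Beta is conjugate to the binomial likelihood: posterior = Beta(α+s, β+f).
So s = 48 − 27 = 21 and f = 61 − 25 = 36.

21 clicks and 36 non-clicks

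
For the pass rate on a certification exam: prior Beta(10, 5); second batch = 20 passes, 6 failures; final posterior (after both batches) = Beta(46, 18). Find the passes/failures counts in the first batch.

16 passes and 7 failures

Because Beta–binomial updating is additive in the counts, the combined data contributed (α_post−α_prior, β_post−β_prior) successes and failures.
Total across both batches: 46−10=36 passes, 18−5=13 failures.
Subtract the second batch: 36−20=16 passes and 13−6=7 failures.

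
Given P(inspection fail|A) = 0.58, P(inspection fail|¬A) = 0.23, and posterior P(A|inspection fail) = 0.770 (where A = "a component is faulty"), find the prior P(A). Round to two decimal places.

Bayes' rule in odds form gives O(A|E) = O(A)·[P(E|A)/P(E|¬A)], hence O(A) = O(A|E)/LR.
Posterior odds = 0.770/(1−0.770) = 3.3478. LR = 0.58/0.23 = 2.5217.
Prior odds = 3.3478/2.5217 = 1.3276, so P(A) = 1.3276/(1+1.3276) ≈ 0.57.

P(A) = 0.57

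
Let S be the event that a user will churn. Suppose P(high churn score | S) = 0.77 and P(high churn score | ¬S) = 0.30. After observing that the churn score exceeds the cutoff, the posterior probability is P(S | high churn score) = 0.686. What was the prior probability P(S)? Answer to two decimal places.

Bayes' rule in odds form gives O(S|E) = O(S)·[P(E|S)/P(E|¬S)], hence O(S) = O(S|E)/LR.
Posterior odds = 0.686/(1−0.686) = 2.1847. LR = 0.77/0.30 = 2.5667.
Prior odds = 2.1847/2.5667 = 0.8512, so P(S) = 0.8512/(1+0.8512) ≈ 0.46.

P(S) = 0.46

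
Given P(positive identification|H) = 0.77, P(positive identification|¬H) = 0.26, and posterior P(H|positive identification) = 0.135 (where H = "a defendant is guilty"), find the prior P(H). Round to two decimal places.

Bayes' rule in odds form gives O(H|E) = O(H)·[P(E|H)/P(E|¬H)], hence O(H) = O(H|E)/LR.
Posterior odds = 0.135/(1−0.135) = 0.1561. LR = 0.77/0.26 = 2.9615.
Prior odds = 0.1561/2.9615 = 0.0527, so P(H) = 0.0527/(1+0.0527) ≈ 0.05.

P(H) = 0.05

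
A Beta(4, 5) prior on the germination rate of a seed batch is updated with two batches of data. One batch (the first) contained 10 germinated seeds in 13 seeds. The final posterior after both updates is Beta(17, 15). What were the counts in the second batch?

Sequential conjugate updates are equivalent to a single update on the pooled data, so total successes = posterior α − prior α and total failures = posterior β − prior β.
Total across both batches: 17−4=13 germinated seeds, 15−5=10 non-germinating seeds.
Subtract the first batch: 13−10=3 germinated seeds and 10−3=7 non-germinating seeds.

3 germinated seeds and 7 non-germinating seeds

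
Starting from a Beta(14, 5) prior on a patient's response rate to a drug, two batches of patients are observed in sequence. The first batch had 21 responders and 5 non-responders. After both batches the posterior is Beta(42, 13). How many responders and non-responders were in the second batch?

Sequential conjugate updates are equivalent to a single update on the pooled data, so total successes = posterior α − prior α and total failures = posterior β − prior β.
Total across both batches: 42−14=28 responders, 13−5=8 non-responders.
Subtract the first batch: 28−21=7 responders and 8−5=3 non-responders.

7 responders and 3 non-responders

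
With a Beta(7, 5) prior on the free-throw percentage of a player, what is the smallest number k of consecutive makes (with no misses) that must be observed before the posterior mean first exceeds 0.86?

After k makes and 0 misses the posterior is Beta(7+k, 5), with mean (7+k)/(7+5+k).
Set (7+k)/(12+k) > 0.86 and solve: k > (0.86·12 − 7)/(1 − 0.86) = 23.714.
The smallest integer exceeding 23.714 is 24.

k = 24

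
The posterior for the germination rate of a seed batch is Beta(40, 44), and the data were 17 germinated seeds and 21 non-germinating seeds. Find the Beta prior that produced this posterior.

A Beta(α, β) prior with s successes and f failures in binomial data gives a Beta(α+s, β+f) posterior.
Subtract the data counts: 40−17=23, 44−21=23.

Beta(23, 23)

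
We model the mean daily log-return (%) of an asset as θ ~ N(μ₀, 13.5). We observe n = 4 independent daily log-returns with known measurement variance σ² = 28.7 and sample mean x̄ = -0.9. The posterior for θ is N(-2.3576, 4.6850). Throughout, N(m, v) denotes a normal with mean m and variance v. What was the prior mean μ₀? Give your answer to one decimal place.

With known observation variance, the Normal–Normal posterior has precision τ_n = τ₀ + n/σ² and mean μ_n = (τ₀μ₀ + (n/σ²)x̄)/τ_n.
Here τ₀ = 1/13.5 = 0.074074 and τ_data = 4/28.7 = 0.139373, so τ_n = 0.213447.
Rearranging for μ₀: μ₀ = (μ_n·τ_n − τ_data·x̄)/τ₀ = (-2.3576·0.213447 − 0.139373·-0.9) / 0.074074 = -0.377787/0.074074 ≈ -5.1.

μ₀ = -5.1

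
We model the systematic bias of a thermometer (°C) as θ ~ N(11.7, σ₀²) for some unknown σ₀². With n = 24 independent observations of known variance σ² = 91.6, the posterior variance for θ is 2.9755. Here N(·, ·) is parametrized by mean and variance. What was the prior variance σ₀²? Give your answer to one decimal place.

σ₀² = 13.5

For the Normal–Normal model with known σ², precisions add: τ_n = τ₀ + n/σ².
So 1/σ₀² = 1/2.9755 − 24/91.6 = 0.336078 − 0.262009 = 0.074069.
Hence σ₀² = 1/0.074069 ≈ 13.5.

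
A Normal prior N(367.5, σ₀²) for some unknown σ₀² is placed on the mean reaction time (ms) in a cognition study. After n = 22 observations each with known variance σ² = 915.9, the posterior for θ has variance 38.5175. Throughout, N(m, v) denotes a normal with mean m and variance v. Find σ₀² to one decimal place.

Posterior precision equals prior precision plus data precision: 1/σ_n² = 1/σ₀² + n/σ².
So 1/σ₀² = 1/38.5175 − 22/915.9 = 0.025962 − 0.024020 = 0.001942.
Hence σ₀² = 1/0.001942 ≈ 514.9.

σ₀² = 514.9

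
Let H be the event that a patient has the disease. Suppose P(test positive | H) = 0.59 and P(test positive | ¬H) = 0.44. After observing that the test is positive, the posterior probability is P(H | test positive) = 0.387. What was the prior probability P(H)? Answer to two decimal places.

In odds form, posterior odds = prior odds × likelihood ratio, so prior odds = posterior odds ÷ LR.
Posterior odds = 0.387/(1−0.387) = 0.6313. LR = 0.59/0.44 = 1.3409.
Prior odds = 0.6313/1.3409 = 0.4708, so P(H) = 0.4708/(1+0.4708) ≈ 0.32.

P(H) = 0.32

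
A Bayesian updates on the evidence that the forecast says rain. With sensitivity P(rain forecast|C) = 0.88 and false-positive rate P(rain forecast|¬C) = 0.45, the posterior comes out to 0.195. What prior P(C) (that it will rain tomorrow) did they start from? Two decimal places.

Bayes' rule in odds form gives O(C|E) = O(C)·[P(E|C)/P(E|¬C)], hence O(C) = O(C|E)/LR.
Posterior odds = 0.195/(1−0.195) = 0.2422. LR = 0.88/0.45 = 1.9556.
Prior odds = 0.2422/1.9556 = 0.1238, so P(C) = 0.1238/(1+0.1238) ≈ 0.11.

P(C) = 0.11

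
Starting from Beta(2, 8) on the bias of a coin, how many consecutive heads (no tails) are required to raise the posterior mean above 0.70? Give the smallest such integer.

k = 17

After k heads and 0 tails the posterior is Beta(2+k, 8), with mean (2+k)/(2+8+k).
Set (2+k)/(10+k) > 0.70 and solve: k > (0.70·10 − 2)/(1 − 0.70) = 16.667.
The smallest integer exceeding 16.667 is 17, and checking k=17: (19)/(27) = 0.7037 > 0.70.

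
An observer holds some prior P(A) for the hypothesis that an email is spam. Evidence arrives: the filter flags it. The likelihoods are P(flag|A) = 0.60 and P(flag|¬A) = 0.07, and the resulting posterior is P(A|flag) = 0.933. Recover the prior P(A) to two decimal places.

Bayes' rule in odds form gives O(A|E) = O(A)·[P(E|A)/P(E|¬A)], hence O(A) = O(A|E)/LR.
Posterior odds = 0.933/(1−0.933) = 13.9254. LR = 0.60/0.07 = 8.5714.
Prior odds = 13.9254/8.5714 = 1.6246, so P(A) = 1.6246/(1+1.6246) ≈ 0.62.

P(A) = 0.62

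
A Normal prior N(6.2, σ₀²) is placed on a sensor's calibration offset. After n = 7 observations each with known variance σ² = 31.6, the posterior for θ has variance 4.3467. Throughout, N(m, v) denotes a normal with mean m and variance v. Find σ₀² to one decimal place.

For the Normal–Normal model with known σ², precisions add: τ_n = τ₀ + n/σ².
So 1/σ₀² = 1/4.3467 − 7/31.6 = 0.230060 − 0.221519 = 0.008541.
Hence σ₀² = 1/0.008541 ≈ 117.1.

σ₀² = 117.1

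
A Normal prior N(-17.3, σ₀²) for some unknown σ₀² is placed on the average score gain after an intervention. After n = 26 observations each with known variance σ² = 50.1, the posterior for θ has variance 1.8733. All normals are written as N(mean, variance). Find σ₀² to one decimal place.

σ₀² = 67.3

For the Normal–Normal model with known σ², precisions add: τ_n = τ₀ + n/σ².
So 1/σ₀² = 1/1.8733 − 26/50.1 = 0.533817 − 0.518962 = 0.014855.
Hence σ₀² = 1/0.014855 ≈ 67.3.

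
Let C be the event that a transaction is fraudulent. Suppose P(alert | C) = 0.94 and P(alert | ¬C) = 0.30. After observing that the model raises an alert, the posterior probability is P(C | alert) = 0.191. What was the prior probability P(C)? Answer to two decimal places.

In odds form, posterior odds = prior odds × likelihood ratio, so prior odds = posterior odds ÷ LR.
Posterior odds = 0.191/(1−0.191) = 0.2361. LR = 0.94/0.30 = 3.1333.
Prior odds = 0.2361/3.1333 = 0.0754, so P(C) = 0.0754/(1+0.0754) ≈ 0.07.

P(C) = 0.07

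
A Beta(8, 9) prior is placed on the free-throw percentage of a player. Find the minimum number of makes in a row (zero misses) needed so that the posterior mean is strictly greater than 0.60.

k = 6

After k makes and 0 misses the posterior is Beta(8+k, 9), with mean (8+k)/(8+9+k).
Set (8+k)/(17+k) > 0.60 and solve: k > (0.60·17 − 8)/(1 − 0.60) = 5.500.
The smallest integer exceeding 5.500 is 6.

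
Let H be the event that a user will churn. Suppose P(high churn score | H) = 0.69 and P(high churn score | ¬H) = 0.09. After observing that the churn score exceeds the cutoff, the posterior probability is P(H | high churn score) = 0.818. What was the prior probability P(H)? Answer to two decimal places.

In odds form, posterior odds = prior odds × likelihood ratio, so prior odds = posterior odds ÷ LR.
Posterior odds = 0.818/(1−0.818) = 4.4945. LR = 0.69/0.09 = 7.6667.
Prior odds = 4.4945/7.6667 = 0.5862, so P(H) = 0.5862/(1+0.5862) ≈ 0.37.

P(H) = 0.37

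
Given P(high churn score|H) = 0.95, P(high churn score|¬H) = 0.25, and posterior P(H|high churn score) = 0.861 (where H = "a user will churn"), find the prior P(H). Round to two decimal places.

Bayes' rule in odds form gives O(H|E) = O(H)·[P(E|H)/P(E|¬H)], hence O(H) = O(H|E)/LR.
Posterior odds = 0.861/(1−0.861) = 6.1942. LR = 0.95/0.25 = 3.8000.
Prior odds = 6.1942/3.8000 = 1.6301, so P(H) = 1.6301/(1+1.6301) ≈ 0.62.

P(H) = 0.62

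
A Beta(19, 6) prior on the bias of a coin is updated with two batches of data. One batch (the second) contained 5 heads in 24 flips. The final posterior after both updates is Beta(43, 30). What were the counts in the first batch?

Because Beta–binomial updating is additive in the counts, the combined data contributed (α_post−α_prior, β_post−β_prior) successes and failures.
Total across both batches: 43−19=24 heads, 30−6=24 tails.
Subtract the second batch: 24−5=19 heads and 24−19=5 tails.

19 heads and 5 tails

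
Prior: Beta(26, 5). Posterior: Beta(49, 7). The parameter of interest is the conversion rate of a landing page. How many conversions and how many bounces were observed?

23 conversions and 2 bounces

Beta is conjugate to the binomial likelihood: posterior = Beta(a+s, b+f).
Match parameters: s=49−26=23, f=7−5=2.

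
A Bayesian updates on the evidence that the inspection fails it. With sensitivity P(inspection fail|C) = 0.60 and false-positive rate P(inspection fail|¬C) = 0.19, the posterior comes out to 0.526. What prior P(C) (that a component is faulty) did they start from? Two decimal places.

P(C) = 0.26

Bayes' rule in odds form gives O(C|E) = O(C)·[P(E|C)/P(E|¬C)], hence O(C) = O(C|E)/LR.
Posterior odds = 0.526/(1−0.526) = 1.1097. LR = 0.60/0.19 = 3.1579.
Prior odds = 1.1097/3.1579 = 0.3514, so P(C) = 0.3514/(1+0.3514) ≈ 0.26.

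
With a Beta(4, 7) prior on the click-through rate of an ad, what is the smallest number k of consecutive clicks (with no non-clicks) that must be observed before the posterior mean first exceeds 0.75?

k = 18

After k clicks and 0 non-clicks the posterior is Beta(4+k, 7), with mean (4+k)/(4+7+k).
Set (4+k)/(11+k) > 0.75 and solve: k > (0.75·11 − 4)/(1 − 0.75) = 17.000.
The smallest integer exceeding 17.000 is 18.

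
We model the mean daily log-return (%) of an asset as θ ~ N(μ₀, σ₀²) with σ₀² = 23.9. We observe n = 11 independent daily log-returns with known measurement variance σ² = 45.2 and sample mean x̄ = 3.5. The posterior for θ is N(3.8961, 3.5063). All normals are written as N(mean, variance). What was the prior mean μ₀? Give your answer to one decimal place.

μ₀ = 6.2

With known observation variance, the Normal–Normal posterior has precision τ_n = τ₀ + n/σ² and mean μ_n = (τ₀μ₀ + (n/σ²)x̄)/τ_n.
Here τ₀ = 1/23.9 = 0.041841 and τ_data = 11/45.2 = 0.243363, so τ_n = 0.285204.
Rearranging for μ₀: μ₀ = (μ_n·τ_n − τ_data·x̄)/τ₀ = (3.8961·0.285204 − 0.243363·3.5) / 0.041841 = 0.259413/0.041841 ≈ 6.2.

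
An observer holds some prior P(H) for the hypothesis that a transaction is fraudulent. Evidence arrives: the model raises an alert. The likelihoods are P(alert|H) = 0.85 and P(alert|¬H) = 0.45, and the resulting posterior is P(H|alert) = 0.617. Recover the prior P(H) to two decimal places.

P(H) = 0.46

Bayes' rule in odds form gives O(H|E) = O(H)·[P(E|H)/P(E|¬H)], hence O(H) = O(H|E)/LR.
Posterior odds = 0.617/(1−0.617) = 1.6110. LR = 0.85/0.45 = 1.8889.
Prior odds = 1.6110/1.8889 = 0.8529, so P(H) = 0.8529/(1+0.8529) ≈ 0.46.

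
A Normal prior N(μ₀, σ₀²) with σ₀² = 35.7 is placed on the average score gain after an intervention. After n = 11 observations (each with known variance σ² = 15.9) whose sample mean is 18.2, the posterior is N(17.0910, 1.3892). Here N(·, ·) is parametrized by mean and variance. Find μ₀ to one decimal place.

μ₀ = -10.3

The posterior mean is a precision-weighted average: μ_n = (τ₀μ₀ + τ_data·x̄)/(τ₀+τ_data), with τ₀=1/σ₀² and τ_data=n/σ².
Here τ₀ = 1/35.7 = 0.028011 and τ_data = 11/15.9 = 0.691824, so τ_n = 0.719835.
Rearranging for μ₀: μ₀ = (μ_n·τ_n − τ_data·x̄)/τ₀ = (17.0910·0.719835 − 0.691824·18.2) / 0.028011 = -0.288497/0.028011 ≈ -10.3.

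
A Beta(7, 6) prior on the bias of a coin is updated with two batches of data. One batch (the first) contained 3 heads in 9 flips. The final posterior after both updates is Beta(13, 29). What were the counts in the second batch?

Because Beta–binomial updating is additive in the counts, the combined data contributed (α_post−α_prior, β_post−β_prior) successes and failures.
Total across both batches: 13−7=6 heads, 29−6=23 tails.
Subtract the first batch: 6−3=3 heads and 23−6=17 tails.

3 heads and 17 tails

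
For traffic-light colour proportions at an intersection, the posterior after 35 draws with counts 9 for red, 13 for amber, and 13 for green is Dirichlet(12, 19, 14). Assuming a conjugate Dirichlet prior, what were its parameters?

Dirichlet(3, 6, 1)

For a Dirichlet(α) prior with multinomial counts c, the posterior is Dirichlet(α + c) componentwise.
Subtract each count from the matching posterior parameter: 12−9=3, 19−13=6, 14−13=1.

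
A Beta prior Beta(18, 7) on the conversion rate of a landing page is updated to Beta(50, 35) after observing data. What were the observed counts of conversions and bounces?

Beta is conjugate to the binomial likelihood: posterior = Beta(α+s, β+f).
Match parameters: s=50−18=32, f=35−7=28.

32 conversions and 28 bounces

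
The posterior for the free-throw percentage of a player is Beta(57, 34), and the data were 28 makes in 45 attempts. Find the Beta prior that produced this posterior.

Beta(29, 17)

Under Beta–binomial conjugacy the posterior parameters are (a+s, b+f).
So a = 57 − 28 = 29 and b = 34 − 17 = 17.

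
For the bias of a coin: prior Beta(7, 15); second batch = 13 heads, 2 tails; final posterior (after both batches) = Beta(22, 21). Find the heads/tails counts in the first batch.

2 heads and 4 tails

Sequential conjugate updates are equivalent to a single update on the pooled data, so total successes = posterior α − prior α and total failures = posterior β − prior β.
Total across both batches: 22−7=15 heads, 21−15=6 tails.
Subtract the second batch: 15−13=2 heads and 6−2=4 tails.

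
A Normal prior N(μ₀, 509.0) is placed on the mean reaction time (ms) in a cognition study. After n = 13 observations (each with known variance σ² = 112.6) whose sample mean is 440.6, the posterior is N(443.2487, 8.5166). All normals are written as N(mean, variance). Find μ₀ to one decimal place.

μ₀ = 598.9

The posterior mean is a precision-weighted average: μ_n = (τ₀μ₀ + τ_data·x̄)/(τ₀+τ_data), with τ₀=1/σ₀² and τ_data=n/σ².
Here τ₀ = 1/509.0 = 0.001965 and τ_data = 13/112.6 = 0.115453, so τ_n = 0.117418.
Rearranging for μ₀: μ₀ = (μ_n·τ_n − τ_data·x̄)/τ₀ = (443.2487·0.117418 − 0.115453·440.6) / 0.001965 = 1.176784/0.001965 ≈ 598.9.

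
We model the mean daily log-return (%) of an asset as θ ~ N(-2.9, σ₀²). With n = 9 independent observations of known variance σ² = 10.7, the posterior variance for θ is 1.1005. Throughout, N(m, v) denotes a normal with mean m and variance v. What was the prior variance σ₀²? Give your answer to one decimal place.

σ₀² = 14.8

For the Normal–Normal model with known σ², precisions add: τ_n = τ₀ + n/σ².
So 1/σ₀² = 1/1.1005 − 9/10.7 = 0.908678 − 0.841121 = 0.067557.
Hence σ₀² = 1/0.067557 ≈ 14.8.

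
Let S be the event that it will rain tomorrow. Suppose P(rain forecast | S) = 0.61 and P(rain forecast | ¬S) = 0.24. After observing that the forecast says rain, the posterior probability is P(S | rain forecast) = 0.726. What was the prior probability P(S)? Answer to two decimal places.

Bayes' rule in odds form gives O(S|E) = O(S)·[P(E|S)/P(E|¬S)], hence O(S) = O(S|E)/LR.
Posterior odds = 0.726/(1−0.726) = 2.6496. LR = 0.61/0.24 = 2.5417.
Prior odds = 2.6496/2.5417 = 1.0425, so P(S) = 1.0425/(1+1.0425) ≈ 0.51.

P(S) = 0.51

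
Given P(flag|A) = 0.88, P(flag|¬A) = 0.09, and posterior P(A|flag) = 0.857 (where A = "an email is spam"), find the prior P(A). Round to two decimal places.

In odds form, posterior odds = prior odds × likelihood ratio, so prior odds = posterior odds ÷ LR.
Posterior odds = 0.857/(1−0.857) = 5.9930. LR = 0.88/0.09 = 9.7778.
Prior odds = 5.9930/9.7778 = 0.6129, so P(A) = 0.6129/(1+0.6129) ≈ 0.38.

P(A) = 0.38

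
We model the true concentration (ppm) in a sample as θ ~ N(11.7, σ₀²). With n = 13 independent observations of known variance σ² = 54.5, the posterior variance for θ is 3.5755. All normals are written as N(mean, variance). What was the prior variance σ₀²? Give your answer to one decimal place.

σ₀² = 24.3

For the Normal–Normal model with known σ², precisions add: τ_n = τ₀ + n/σ².
So 1/σ₀² = 1/3.5755 − 13/54.5 = 0.279681 − 0.238532 = 0.041149.
Hence σ₀² = 1/0.041149 ≈ 24.3.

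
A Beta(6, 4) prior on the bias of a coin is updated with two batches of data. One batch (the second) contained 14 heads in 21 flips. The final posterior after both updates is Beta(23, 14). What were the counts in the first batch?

Because Beta–binomial updating is additive in the counts, the combined data contributed (α_post−α_prior, β_post−β_prior) successes and failures.
Total across both batches: 23−6=17 heads, 14−4=10 tails.
Subtract the second batch: 17−14=3 heads and 10−7=3 tails.

3 heads and 3 tails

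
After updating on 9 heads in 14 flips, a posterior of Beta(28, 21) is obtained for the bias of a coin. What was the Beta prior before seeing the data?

Beta is conjugate to the binomial likelihood: posterior = Beta(α+s, β+f).
So α = 28 − 9 = 19 and β = 21 − 5 = 16.

Beta(19, 16)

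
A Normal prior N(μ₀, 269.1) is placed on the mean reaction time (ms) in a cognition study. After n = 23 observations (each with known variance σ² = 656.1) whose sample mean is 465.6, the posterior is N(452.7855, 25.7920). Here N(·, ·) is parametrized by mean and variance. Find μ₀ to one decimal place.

With known observation variance, the Normal–Normal posterior has precision τ_n = τ₀ + n/σ² and mean μ_n = (τ₀μ₀ + (n/σ²)x̄)/τ_n.
Here τ₀ = 1/269.1 = 0.003716 and τ_data = 23/656.1 = 0.035056, so τ_n = 0.038772.
Rearranging for μ₀: μ₀ = (μ_n·τ_n − τ_data·x̄)/τ₀ = (452.7855·0.038772 − 0.035056·465.6) / 0.003716 = 1.233326/0.003716 ≈ 331.9.

μ₀ = 331.9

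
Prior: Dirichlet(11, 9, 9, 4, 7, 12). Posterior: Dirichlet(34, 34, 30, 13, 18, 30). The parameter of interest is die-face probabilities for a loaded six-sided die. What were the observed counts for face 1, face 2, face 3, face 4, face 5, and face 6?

counts (23, 25, 21, 9, 11, 18)

For a Dirichlet(α) prior with multinomial counts c, the posterior is Dirichlet(α + c) componentwise.
Counts are posterior − prior componentwise: 34−11=23, 34−9=25, 30−9=21, 13−4=9, 18−7=11, 30−12=18.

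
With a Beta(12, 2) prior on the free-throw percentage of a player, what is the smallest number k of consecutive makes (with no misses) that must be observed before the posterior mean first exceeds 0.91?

After k makes and 0 misses the posterior is Beta(12+k, 2), with mean (12+k)/(12+2+k).
Set (12+k)/(14+k) > 0.91 and solve: k > (0.91·14 − 12)/(1 − 0.91) = 8.222.
The smallest integer exceeding 8.222 is 9.

k = 9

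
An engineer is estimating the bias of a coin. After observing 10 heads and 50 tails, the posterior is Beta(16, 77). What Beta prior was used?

Beta is conjugate to the binomial likelihood: posterior = Beta(a+s, b+f).
Subtract the data counts: 16−10=6, 77−50=27.

Beta(6, 27)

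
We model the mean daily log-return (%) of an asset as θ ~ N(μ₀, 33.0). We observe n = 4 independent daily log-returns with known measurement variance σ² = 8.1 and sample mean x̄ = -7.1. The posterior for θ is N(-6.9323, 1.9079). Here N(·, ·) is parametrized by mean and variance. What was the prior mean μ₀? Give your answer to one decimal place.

The posterior mean is a precision-weighted average: μ_n = (τ₀μ₀ + τ_data·x̄)/(τ₀+τ_data), with τ₀=1/σ₀² and τ_data=n/σ².
Here τ₀ = 1/33.0 = 0.030303 and τ_data = 4/8.1 = 0.493827, so τ_n = 0.524130.
Rearranging for μ₀: μ₀ = (μ_n·τ_n − τ_data·x̄)/τ₀ = (-6.9323·0.524130 − 0.493827·-7.1) / 0.030303 = -0.127255/0.030303 ≈ -4.2.

μ₀ = -4.2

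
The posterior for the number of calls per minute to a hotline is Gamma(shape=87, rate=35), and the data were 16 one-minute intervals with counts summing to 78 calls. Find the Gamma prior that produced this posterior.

A Gamma(α, β) prior (rate parametrization) on a Poisson rate with n observations summing to S gives posterior Gamma(α+S, β+n).
So α = 87 − 78 = 9 and β = 35 − 16 = 19.

Gamma(shape=9, rate=19)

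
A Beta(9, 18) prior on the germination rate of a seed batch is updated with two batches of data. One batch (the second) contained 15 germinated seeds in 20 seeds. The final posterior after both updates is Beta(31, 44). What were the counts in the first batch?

Because Beta–binomial updating is additive in the counts, the combined data contributed (α_post−α_prior, β_post−β_prior) successes and failures.
Total across both batches: 31−9=22 germinated seeds, 44−18=26 non-germinating seeds.
Subtract the second batch: 22−15=7 germinated seeds and 26−5=21 non-germinating seeds.

7 germinated seeds and 21 non-germinating seeds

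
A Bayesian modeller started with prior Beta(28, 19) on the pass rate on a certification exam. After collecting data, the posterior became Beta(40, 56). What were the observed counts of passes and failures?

12 passes and 37 failures

Under Beta–binomial conjugacy the posterior parameters are (α+s, β+f).
Match parameters: s=40−28=12, f=56−19=37.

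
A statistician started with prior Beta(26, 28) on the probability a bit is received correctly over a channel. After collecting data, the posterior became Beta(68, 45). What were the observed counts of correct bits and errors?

A Beta(α, β) prior with s successes and f failures in binomial data gives a Beta(α+s, β+f) posterior.
So s = 68 − 26 = 42 and f = 45 − 28 = 17.

42 correct bits and 17 errors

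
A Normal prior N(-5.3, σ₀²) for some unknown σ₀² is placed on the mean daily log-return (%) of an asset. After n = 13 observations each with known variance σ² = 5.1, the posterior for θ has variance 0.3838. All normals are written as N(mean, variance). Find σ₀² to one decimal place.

σ₀² = 17.7

For the Normal–Normal model with known σ², precisions add: τ_n = τ₀ + n/σ².
So 1/σ₀² = 1/0.3838 − 13/5.1 = 2.605524 − 2.549020 = 0.056504.
Hence σ₀² = 1/0.056504 ≈ 17.7.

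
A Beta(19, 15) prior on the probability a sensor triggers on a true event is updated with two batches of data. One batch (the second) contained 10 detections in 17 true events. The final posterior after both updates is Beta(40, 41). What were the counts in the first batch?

Sequential conjugate updates are equivalent to a single update on the pooled data, so total successes = posterior α − prior α and total failures = posterior β − prior β.
Total across both batches: 40−19=21 detections, 41−15=26 misses.
Subtract the second batch: 21−10=11 detections and 26−7=19 misses.

11 detections and 19 misses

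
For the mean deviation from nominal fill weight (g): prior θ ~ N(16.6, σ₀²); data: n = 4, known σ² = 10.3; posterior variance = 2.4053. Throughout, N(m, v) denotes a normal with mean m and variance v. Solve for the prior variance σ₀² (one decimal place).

Posterior precision equals prior precision plus data precision: 1/σ_n² = 1/σ₀² + n/σ².
So 1/σ₀² = 1/2.4053 − 4/10.3 = 0.415749 − 0.388350 = 0.027399.
Hence σ₀² = 1/0.027399 ≈ 36.5.

σ₀² = 36.5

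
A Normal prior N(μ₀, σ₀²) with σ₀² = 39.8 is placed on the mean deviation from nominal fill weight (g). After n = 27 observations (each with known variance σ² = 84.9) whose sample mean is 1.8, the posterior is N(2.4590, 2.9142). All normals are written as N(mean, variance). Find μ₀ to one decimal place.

With known observation variance, the Normal–Normal posterior has precision τ_n = τ₀ + n/σ² and mean μ_n = (τ₀μ₀ + (n/σ²)x̄)/τ_n.
Here τ₀ = 1/39.8 = 0.025126 and τ_data = 27/84.9 = 0.318021, so τ_n = 0.343147.
Rearranging for μ₀: μ₀ = (μ_n·τ_n − τ_data·x̄)/τ₀ = (2.4590·0.343147 − 0.318021·1.8) / 0.025126 = 0.271361/0.025126 ≈ 10.8.

μ₀ = 10.8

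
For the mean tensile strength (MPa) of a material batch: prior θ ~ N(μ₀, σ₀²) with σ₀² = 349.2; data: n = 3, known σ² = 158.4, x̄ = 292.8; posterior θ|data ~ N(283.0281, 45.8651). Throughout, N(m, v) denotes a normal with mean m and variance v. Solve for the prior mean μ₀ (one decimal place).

The posterior mean is a precision-weighted average: μ_n = (τ₀μ₀ + τ_data·x̄)/(τ₀+τ_data), with τ₀=1/σ₀² and τ_data=n/σ².
Here τ₀ = 1/349.2 = 0.002864 and τ_data = 3/158.4 = 0.018939, so τ_n = 0.021803.
Rearranging for μ₀: μ₀ = (μ_n·τ_n − τ_data·x̄)/τ₀ = (283.0281·0.021803 − 0.018939·292.8) / 0.002864 = 0.625522/0.002864 ≈ 218.4.

μ₀ = 218.4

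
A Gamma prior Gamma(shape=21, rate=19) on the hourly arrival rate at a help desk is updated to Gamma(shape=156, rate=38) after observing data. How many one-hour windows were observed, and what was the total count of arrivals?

Gamma–Poisson conjugacy: posterior shape = α + Σxᵢ, posterior rate = β + n.
Matching: Σxᵢ = 156 − 21 = 135 and n = 38 − 19 = 19.

n = 19 one-hour windows with total 135 arrivals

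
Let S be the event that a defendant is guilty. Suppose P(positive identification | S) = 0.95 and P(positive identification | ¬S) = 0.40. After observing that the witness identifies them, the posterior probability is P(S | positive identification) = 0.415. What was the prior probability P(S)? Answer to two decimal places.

Bayes' rule in odds form gives O(S|E) = O(S)·[P(E|S)/P(E|¬S)], hence O(S) = O(S|E)/LR.
Posterior odds = 0.415/(1−0.415) = 0.7094. LR = 0.95/0.40 = 2.3750.
Prior odds = 0.7094/2.3750 = 0.2987, so P(S) = 0.2987/(1+0.2987) ≈ 0.23.

P(S) = 0.23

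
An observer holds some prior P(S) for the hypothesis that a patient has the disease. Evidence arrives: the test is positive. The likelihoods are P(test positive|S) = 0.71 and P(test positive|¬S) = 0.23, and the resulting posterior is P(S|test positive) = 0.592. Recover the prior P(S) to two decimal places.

Bayes' rule in odds form gives O(S|E) = O(S)·[P(E|S)/P(E|¬S)], hence O(S) = O(S|E)/LR.
Posterior odds = 0.592/(1−0.592) = 1.4510. LR = 0.71/0.23 = 3.0870.
Prior odds = 1.4510/3.0870 = 0.4700, so P(S) = 0.4700/(1+0.4700) ≈ 0.32.

P(S) = 0.32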